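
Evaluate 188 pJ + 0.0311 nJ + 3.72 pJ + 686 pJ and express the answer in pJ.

In pJ:
  188 pJ → 188
  0.0311 nJ = 0.0311 × 10^3 pJ = 31.1
  3.72 pJ → 3.72
  686 pJ → 686
Sum: 188 + 31.1 + 3.72 + 686 = 908.82

908.82 pJ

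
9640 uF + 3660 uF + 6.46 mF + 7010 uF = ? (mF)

26.77 mF

In mF:
  9640 uF = 9640 × 10⁻³ mF = 9.64
  3660 uF = 3660 × 10⁻³ mF = 3.66
  6.46 mF → 6.46
  7010 uF = 7010 × 10⁻³ mF = 7.01
Sum: 9.64 + 3.66 + 6.46 + 7.01 = 26.77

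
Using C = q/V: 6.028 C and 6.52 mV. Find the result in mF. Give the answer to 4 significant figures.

924500 mF

(6.028) / (6.52e-3) = 0.92454e3 F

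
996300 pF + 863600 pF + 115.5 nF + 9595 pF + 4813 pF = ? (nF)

1989.808 nF

In nF:
  996300 pF = 996300 × 10^-3 nF = 996.3
  863600 pF = 863600 × 10^-3 nF = 863.6
  115.5 nF → 115.5
  9595 pF = 9595 × 10^-3 nF = 9.595
  4813 pF = 4813 × 10^-3 nF = 4.813
Sum: 996.3 + 863.6 + 115.5 + 9.595 + 4.813 = 1989.808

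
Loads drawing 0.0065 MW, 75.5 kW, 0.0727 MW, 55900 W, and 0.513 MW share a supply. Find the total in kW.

In kW:
  0.0065 MW = 0.0065e3 kW = 6.5
  75.5 kW → 75.5
  0.0727 MW = 0.0727e3 kW = 72.7
  55900 W = 55900e-3 kW = 55.9
  0.513 MW = 0.513e3 kW = 513
Sum: 6.5 + 75.5 + 72.7 + 55.9 + 513 = 723.6

723.6 kW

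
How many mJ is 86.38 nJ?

0.00008638 mJ

nano = 10⁻⁹, milli = 10⁻³; factor is 10⁻⁶.
86.38 × 10⁻⁶ = 0.00008638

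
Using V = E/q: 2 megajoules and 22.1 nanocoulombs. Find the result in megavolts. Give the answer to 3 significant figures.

(2 × 10^6) / (22.1 × 10^-9) = 0.090498 × 10^15 V

90500000 megavolts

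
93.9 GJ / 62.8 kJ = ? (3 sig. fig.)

(93.9e9) / (62.8e3) = 1.495e6

1500000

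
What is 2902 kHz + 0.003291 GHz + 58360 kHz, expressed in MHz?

In MHz:
  2902 kHz = 2902e-3 MHz = 2.902
  0.003291 GHz = 0.003291e3 MHz = 3.291
  58360 kHz = 58360e-3 MHz = 58.36
Sum: 2.902 + 3.291 + 58.36 = 64.553

64.553 MHz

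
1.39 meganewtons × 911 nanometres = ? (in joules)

1.26629 joules

1.39e6 × 911e-9 = 1266.29e-3 J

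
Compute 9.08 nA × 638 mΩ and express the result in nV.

5.79304 nV

9.08 × 10⁻⁹ × 638 × 10⁻³ = 5793.04 × 10⁻¹² V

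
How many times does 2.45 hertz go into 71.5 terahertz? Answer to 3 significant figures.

(71.5 × 10^12) / (2.45) = 29.18 × 10^12

29200000000000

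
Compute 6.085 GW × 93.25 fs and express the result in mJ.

0.56742625 mJ

6.085 × 10⁹ × 93.25 × 10⁻¹⁵ = 567.42625 × 10⁻⁶ J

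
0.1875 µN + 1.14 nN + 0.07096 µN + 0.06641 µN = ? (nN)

In nN:
  0.1875 µN = 0.1875 × 10^3 nN = 187.5
  1.14 nN → 1.14
  0.07096 µN = 0.07096 × 10^3 nN = 70.96
  0.06641 µN = 0.06641 × 10^3 nN = 66.41
Sum: 187.5 + 1.14 + 70.96 + 66.41 = 326.01

326.01 nN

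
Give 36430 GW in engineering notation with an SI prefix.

36.43 TW

= 36.43 × 10^12 W; 10^12 is tera.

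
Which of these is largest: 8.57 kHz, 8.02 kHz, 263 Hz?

8.57 kHz = 8570 Hz
8.02 kHz = 8020 Hz
263 Hz = 263 Hz

8.57 kHz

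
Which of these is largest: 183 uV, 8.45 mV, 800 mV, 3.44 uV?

183 uV = 0.000183 V
8.45 mV = 0.00845 V
800 mV = 0.8 V
3.44 uV = 0.00000344 V

800 mV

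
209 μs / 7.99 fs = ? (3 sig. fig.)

(209e-6) / (7.99e-15) = 26.16e9

26200000000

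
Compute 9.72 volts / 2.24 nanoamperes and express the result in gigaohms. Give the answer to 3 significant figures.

4.34 gigaohms

(9.72) / (2.24 × 10⁻⁹) = 4.3393 × 10⁹ Ω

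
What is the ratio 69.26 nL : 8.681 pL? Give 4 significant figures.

7978

(69.26e-9) / (8.681e-12) = 7.9783e3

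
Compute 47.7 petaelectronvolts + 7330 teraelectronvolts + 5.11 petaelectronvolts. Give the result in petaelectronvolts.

60.14 petaelectronvolts

In petaelectronvolts:
  47.7 petaelectronvolts → 47.7
  7330 teraelectronvolts = 7330e-3 petaelectronvolts = 7.33
  5.11 petaelectronvolts → 5.11
Sum: 47.7 + 7.33 + 5.11 = 60.14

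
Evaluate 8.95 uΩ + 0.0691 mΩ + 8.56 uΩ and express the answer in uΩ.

In uΩ:
  8.95 uΩ → 8.95
  0.0691 mΩ = 0.0691 × 10³ uΩ = 69.1
  8.56 uΩ → 8.56
Sum: 8.95 + 69.1 + 8.56 = 86.61

86.61 uΩ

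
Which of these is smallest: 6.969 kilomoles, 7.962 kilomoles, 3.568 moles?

6.969 kilomoles = 6969 moles
7.962 kilomoles = 7962 moles
3.568 moles = 3.568 moles

3.568 moles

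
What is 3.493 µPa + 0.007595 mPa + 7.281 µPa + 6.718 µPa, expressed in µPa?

25.087 µPa

In µPa:
  3.493 µPa → 3.493
  0.007595 mPa = 0.007595e3 µPa = 7.595
  7.281 µPa → 7.281
  6.718 µPa → 6.718
Sum: 3.493 + 7.595 + 7.281 + 6.718 = 25.087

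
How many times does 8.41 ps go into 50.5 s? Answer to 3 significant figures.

(50.5) / (8.41e-12) = 6.005e12

6000000000000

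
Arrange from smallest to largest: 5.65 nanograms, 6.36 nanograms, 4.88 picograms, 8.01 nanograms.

4.88 picograms < 5.65 nanograms < 6.36 nanograms < 8.01 nanograms

5.65 nanograms = 0.00000000565 grams
6.36 nanograms = 0.00000000636 grams
4.88 picograms = 0.00000000000488 grams
8.01 nanograms = 0.00000000801 grams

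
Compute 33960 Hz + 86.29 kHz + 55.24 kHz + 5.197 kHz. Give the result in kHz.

180.687 kHz

In kHz:
  33960 Hz = 33960 × 10^-3 kHz = 33.96
  86.29 kHz → 86.29
  55.24 kHz → 55.24
  5.197 kHz → 5.197
Sum: 33.96 + 86.29 + 55.24 + 5.197 = 180.687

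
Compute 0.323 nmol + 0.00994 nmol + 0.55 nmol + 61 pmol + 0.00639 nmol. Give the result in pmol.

950.33 pmol

In pmol:
  0.323 nmol = 0.323 × 10³ pmol = 323
  0.00994 nmol = 0.00994 × 10³ pmol = 9.94
  0.55 nmol = 0.55 × 10³ pmol = 550
  61 pmol → 61
  0.00639 nmol = 0.00639 × 10³ pmol = 6.39
Sum: 323 + 9.94 + 550 + 61 + 6.39 = 950.33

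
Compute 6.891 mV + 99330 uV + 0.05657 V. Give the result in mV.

In mV:
  6.891 mV → 6.891
  99330 uV = 99330 × 10⁻³ mV = 99.33
  0.05657 V = 0.05657 × 10³ mV = 56.57
Sum: 6.891 + 99.33 + 56.57 = 162.791

162.791 mV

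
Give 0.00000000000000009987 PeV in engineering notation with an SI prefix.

= 99.87e-3 eV; 1e-3 is milli.

99.87 meV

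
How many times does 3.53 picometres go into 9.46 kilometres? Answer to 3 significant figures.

(9.46e3) / (3.53e-12) = 2.68e15

2680000000000000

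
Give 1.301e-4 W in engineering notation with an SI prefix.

130.1 μW

= 130.1e-6 W; 1e-6 is micro.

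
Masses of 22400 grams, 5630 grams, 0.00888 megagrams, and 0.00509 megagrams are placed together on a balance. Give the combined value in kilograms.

42 kilograms

In kilograms:
  22400 grams = 22400e-3 kilograms = 22.4
  5630 grams = 5630e-3 kilograms = 5.63
  0.00888 megagrams = 0.00888e3 kilograms = 8.88
  0.00509 megagrams = 0.00509e3 kilograms = 5.09
Sum: 22.4 + 5.63 + 8.88 + 5.09 = 42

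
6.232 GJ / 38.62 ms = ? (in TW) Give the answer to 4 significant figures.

(6.232 × 10⁹) / (38.62 × 10⁻³) = 0.161367 × 10¹² W

0.1614 TW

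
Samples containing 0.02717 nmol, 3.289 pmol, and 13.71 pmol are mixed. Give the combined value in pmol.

In pmol:
  0.02717 nmol = 0.02717e3 pmol = 27.17
  3.289 pmol → 3.289
  13.71 pmol → 13.71
Sum: 27.17 + 3.289 + 13.71 = 44.169

44.169 pmol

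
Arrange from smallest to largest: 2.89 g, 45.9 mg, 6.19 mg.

2.89 g = 2.89 g
45.9 mg = 0.0459 g
6.19 mg = 0.00619 g

6.19 mg < 45.9 mg < 2.89 g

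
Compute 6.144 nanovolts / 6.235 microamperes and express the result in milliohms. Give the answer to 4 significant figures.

(6.144 × 10^-9) / (6.235 × 10^-6) = 0.985405 × 10^-3 Ω

0.9854 milliohms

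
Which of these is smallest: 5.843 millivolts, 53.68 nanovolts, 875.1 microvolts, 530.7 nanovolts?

5.843 millivolts = 0.005843 volts
53.68 nanovolts = 0.00000005368 volts
875.1 microvolts = 0.0008751 volts
530.7 nanovolts = 0.0000005307 volts

53.68 nanovolts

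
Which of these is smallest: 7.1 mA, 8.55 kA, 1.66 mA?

1.66 mA

7.1 mA = 0.0071 A
8.55 kA = 8550 A
1.66 mA = 0.00166 A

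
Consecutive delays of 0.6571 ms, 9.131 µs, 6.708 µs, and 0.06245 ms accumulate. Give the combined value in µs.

735.389 µs

In µs:
  0.6571 ms = 0.6571 × 10³ µs = 657.1
  9.131 µs → 9.131
  6.708 µs → 6.708
  0.06245 ms = 0.06245 × 10³ µs = 62.45
Sum: 657.1 + 9.131 + 6.708 + 62.45 = 735.389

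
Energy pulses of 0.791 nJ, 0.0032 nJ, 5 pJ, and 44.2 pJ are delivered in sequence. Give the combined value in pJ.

In pJ:
  0.791 nJ = 0.791e3 pJ = 791
  0.0032 nJ = 0.0032e3 pJ = 3.2
  5 pJ → 5
  44.2 pJ → 44.2
Sum: 791 + 3.2 + 5 + 44.2 = 843.4

843.4 pJ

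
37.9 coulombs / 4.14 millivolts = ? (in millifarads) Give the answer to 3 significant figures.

(37.9) / (4.14 × 10^-3) = 9.1546 × 10^3 F

9150000 millifarads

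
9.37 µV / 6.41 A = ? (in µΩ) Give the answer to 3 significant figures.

1.46 µΩ

(9.37 × 10⁻⁶) / (6.41) = 1.4618 × 10⁻⁶ Ω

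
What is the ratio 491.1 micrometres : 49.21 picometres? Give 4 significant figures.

9980000

(491.1 × 10^-6) / (49.21 × 10^-12) = 9.9797 × 10^6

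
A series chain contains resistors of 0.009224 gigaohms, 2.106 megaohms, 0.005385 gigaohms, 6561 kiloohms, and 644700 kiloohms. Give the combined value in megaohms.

667.976 megaohms

In megaohms:
  0.009224 gigaohms = 0.009224e3 megaohms = 9.224
  2.106 megaohms → 2.106
  0.005385 gigaohms = 0.005385e3 megaohms = 5.385
  6561 kiloohms = 6561e-3 megaohms = 6.561
  644700 kiloohms = 644700e-3 megaohms = 644.7
Sum: 9.224 + 2.106 + 5.385 + 6.561 + 644.7 = 667.976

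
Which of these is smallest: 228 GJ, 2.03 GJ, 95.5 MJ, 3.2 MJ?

3.2 MJ

228 GJ = 228000000000 J
2.03 GJ = 2030000000 J
95.5 MJ = 95500000 J
3.2 MJ = 3200000 J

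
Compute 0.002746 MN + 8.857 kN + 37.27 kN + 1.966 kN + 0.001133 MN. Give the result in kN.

In kN:
  0.002746 MN = 0.002746 × 10³ kN = 2.746
  8.857 kN → 8.857
  37.27 kN → 37.27
  1.966 kN → 1.966
  0.001133 MN = 0.001133 × 10³ kN = 1.133
Sum: 2.746 + 8.857 + 37.27 + 1.966 + 1.133 = 51.972

51.972 kN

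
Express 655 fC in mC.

0.000000000655 mC

femto = 10^-15, milli = 10^-3; factor is 10^-12.
655 × 10^-12 = 0.000000000655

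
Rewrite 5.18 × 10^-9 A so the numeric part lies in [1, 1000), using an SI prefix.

= 5.18 × 10^-9 A; 10^-9 is nano.

5.18 nA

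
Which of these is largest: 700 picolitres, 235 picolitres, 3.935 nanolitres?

700 picolitres = 0.0000000007 litres
235 picolitres = 0.000000000235 litres
3.935 nanolitres = 0.000000003935 litres

3.935 nanolitres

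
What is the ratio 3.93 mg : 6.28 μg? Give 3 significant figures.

(3.93e-3) / (6.28e-6) = 0.6258e3

626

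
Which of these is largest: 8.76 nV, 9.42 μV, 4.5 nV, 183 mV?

183 mV

8.76 nV = 0.00000000876 V
9.42 μV = 0.00000942 V
4.5 nV = 0.0000000045 V
183 mV = 0.183 V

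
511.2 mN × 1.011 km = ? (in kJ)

0.5168232 kJ

511.2 × 10^-3 × 1.011 × 10^3 = 516.8232 J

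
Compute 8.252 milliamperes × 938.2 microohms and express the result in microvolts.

7.7420264 microvolts

8.252e-3 × 938.2e-6 = 7742.0264e-9 V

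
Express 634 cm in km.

centi = 1e-2, kilo = 1e3; factor is 1e-5.
634 × 1e-5 = 0.00634

0.00634 km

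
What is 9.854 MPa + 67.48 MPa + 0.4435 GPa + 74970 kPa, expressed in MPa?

595.804 MPa

In MPa:
  9.854 MPa → 9.854
  67.48 MPa → 67.48
  0.4435 GPa = 0.4435 × 10³ MPa = 443.5
  74970 kPa = 74970 × 10⁻³ MPa = 74.97
Sum: 9.854 + 67.48 + 443.5 + 74.97 = 595.804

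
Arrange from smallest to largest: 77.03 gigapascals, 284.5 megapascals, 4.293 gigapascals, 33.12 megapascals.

77.03 gigapascals = 77030000000 pascals
284.5 megapascals = 284500000 pascals
4.293 gigapascals = 4293000000 pascals
33.12 megapascals = 33120000 pascals

33.12 megapascals < 284.5 megapascals < 4.293 gigapascals < 77.03 gigapascals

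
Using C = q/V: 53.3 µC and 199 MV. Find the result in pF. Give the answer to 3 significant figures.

0.268 pF

(53.3 × 10⁻⁶) / (199 × 10⁶) = 0.26784 × 10⁻¹² F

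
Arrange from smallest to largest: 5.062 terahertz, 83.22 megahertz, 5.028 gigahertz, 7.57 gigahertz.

83.22 megahertz < 5.028 gigahertz < 7.57 gigahertz < 5.062 terahertz

5.062 terahertz = 5062000000000 hertz
83.22 megahertz = 83220000 hertz
5.028 gigahertz = 5028000000 hertz
7.57 gigahertz = 7570000000 hertz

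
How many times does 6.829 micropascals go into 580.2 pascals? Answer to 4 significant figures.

84960000

(580.2) / (6.829 × 10^-6) = 84.961 × 10^6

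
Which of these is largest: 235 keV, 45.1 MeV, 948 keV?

235 keV = 235000 eV
45.1 MeV = 45100000 eV
948 keV = 948000 eV

45.1 MeV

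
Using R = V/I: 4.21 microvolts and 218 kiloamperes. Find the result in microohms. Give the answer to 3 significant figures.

0.0000193 microohms

(4.21 × 10^-6) / (218 × 10^3) = 0.019312 × 10^-9 Ω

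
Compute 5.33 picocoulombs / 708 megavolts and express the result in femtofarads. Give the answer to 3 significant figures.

(5.33 × 10⁻¹²) / (708 × 10⁶) = 0.0075282 × 10⁻¹⁸ F

0.00000753 femtofarads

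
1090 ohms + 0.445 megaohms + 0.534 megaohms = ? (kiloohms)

In kiloohms:
  1090 ohms = 1090 × 10⁻³ kiloohms = 1.09
  0.445 megaohms = 0.445 × 10³ kiloohms = 445
  0.534 megaohms = 0.534 × 10³ kiloohms = 534
Sum: 1.09 + 445 + 534 = 980.09

980.09 kiloohms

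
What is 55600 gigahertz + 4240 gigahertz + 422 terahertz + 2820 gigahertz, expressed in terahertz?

In terahertz:
  55600 gigahertz = 55600 × 10^-3 terahertz = 55.6
  4240 gigahertz = 4240 × 10^-3 terahertz = 4.24
  422 terahertz → 422
  2820 gigahertz = 2820 × 10^-3 terahertz = 2.82
Sum: 55.6 + 4.24 + 422 + 2.82 = 484.66

484.66 terahertz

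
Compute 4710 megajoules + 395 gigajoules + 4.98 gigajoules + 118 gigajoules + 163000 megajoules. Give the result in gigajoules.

685.69 gigajoules

In gigajoules:
  4710 megajoules = 4710 × 10⁻³ gigajoules = 4.71
  395 gigajoules → 395
  4.98 gigajoules → 4.98
  118 gigajoules → 118
  163000 megajoules = 163000 × 10⁻³ gigajoules = 163
Sum: 4.71 + 395 + 4.98 + 118 + 163 = 685.69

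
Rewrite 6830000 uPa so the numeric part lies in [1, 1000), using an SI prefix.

= 6.83 Pa; mantissa already in [1, 1000).

6.83 Pa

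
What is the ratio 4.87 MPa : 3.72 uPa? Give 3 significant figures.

1310000000000

(4.87 × 10^6) / (3.72 × 10^-6) = 1.309 × 10^12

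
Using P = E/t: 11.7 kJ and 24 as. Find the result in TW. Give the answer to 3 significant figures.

(11.7 × 10^3) / (24 × 10^-18) = 0.4875 × 10^21 W

488000000 TW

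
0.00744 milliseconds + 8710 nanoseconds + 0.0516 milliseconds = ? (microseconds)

67.75 microseconds

In microseconds:
  0.00744 milliseconds = 0.00744 × 10^3 microseconds = 7.44
  8710 nanoseconds = 8710 × 10^-3 microseconds = 8.71
  0.0516 milliseconds = 0.0516 × 10^3 microseconds = 51.6
Sum: 7.44 + 8.71 + 51.6 = 67.75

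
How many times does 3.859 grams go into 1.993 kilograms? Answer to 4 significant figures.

(1.993 × 10^3) / (3.859) = 0.51646 × 10^3

516.5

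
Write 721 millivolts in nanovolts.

721000000 nanovolts

milli = 10^-3, nano = 10^-9; factor is 10^6.
721 × 10^6 = 721000000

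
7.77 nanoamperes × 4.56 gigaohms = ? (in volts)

7.77e-9 × 4.56e9 = 35.4312 V

35.4312 volts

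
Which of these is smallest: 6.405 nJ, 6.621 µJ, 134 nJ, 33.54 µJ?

6.405 nJ = 0.000000006405 J
6.621 µJ = 0.000006621 J
134 nJ = 0.000000134 J
33.54 µJ = 0.00003354 J

6.405 nJ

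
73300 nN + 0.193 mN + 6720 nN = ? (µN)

In µN:
  73300 nN = 73300 × 10⁻³ µN = 73.3
  0.193 mN = 0.193 × 10³ µN = 193
  6720 nN = 6720 × 10⁻³ µN = 6.72
Sum: 73.3 + 193 + 6.72 = 273.02

273.02 µN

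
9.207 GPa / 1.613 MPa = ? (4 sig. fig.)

5708

(9.207e9) / (1.613e6) = 5.708e3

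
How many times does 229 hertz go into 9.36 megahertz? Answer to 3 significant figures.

(9.36 × 10⁶) / (229) = 0.04087 × 10⁶

40900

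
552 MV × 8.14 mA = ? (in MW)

4.49328 MW

552e6 × 8.14e-3 = 4493.28e3 W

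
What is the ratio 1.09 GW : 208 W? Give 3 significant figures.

5240000

(1.09e9) / (208) = 0.00524e9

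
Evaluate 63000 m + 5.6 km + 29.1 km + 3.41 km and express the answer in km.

101.11 km

In km:
  63000 m = 63000 × 10⁻³ km = 63
  5.6 km → 5.6
  29.1 km → 29.1
  3.41 km → 3.41
Sum: 63 + 5.6 + 29.1 + 3.41 = 101.11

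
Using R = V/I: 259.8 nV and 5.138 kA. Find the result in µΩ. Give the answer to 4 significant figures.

(259.8 × 10^-9) / (5.138 × 10^3) = 50.5644 × 10^-12 Ω

0.00005056 µΩ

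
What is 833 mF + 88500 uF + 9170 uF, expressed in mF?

In mF:
  833 mF → 833
  88500 uF = 88500 × 10⁻³ mF = 88.5
  9170 uF = 9170 × 10⁻³ mF = 9.17
Sum: 833 + 88.5 + 9.17 = 930.67

930.67 mF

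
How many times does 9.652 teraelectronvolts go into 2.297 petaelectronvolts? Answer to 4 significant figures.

(2.297 × 10¹⁵) / (9.652 × 10¹²) = 0.23798 × 10³

238.0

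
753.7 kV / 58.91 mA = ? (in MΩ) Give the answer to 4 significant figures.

12.79 MΩ

(753.7 × 10^3) / (58.91 × 10^-3) = 12.7941 × 10^6 Ω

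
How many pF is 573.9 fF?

femto = 10⁻¹⁵, pico = 10⁻¹²; factor is 10⁻³.
573.9 × 10⁻³ = 0.5739

0.5739 pF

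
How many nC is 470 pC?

0.47 nC

pico = 10^-12, nano = 10^-9; factor is 10^-3.
470 × 10^-3 = 0.47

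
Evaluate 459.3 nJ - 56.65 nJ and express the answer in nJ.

In nJ:
  459.3 nJ → 459.3
  56.65 nJ → 56.65
Difference: 459.3 - 56.65 = 402.65

402.65 nJ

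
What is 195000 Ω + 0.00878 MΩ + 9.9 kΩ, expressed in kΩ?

In kΩ:
  195000 Ω = 195000e-3 kΩ = 195
  0.00878 MΩ = 0.00878e3 kΩ = 8.78
  9.9 kΩ → 9.9
Sum: 195 + 8.78 + 9.9 = 213.68

213.68 kΩ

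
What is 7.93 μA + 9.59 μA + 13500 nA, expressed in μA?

31.02 μA

In μA:
  7.93 μA → 7.93
  9.59 μA → 9.59
  13500 nA = 13500 × 10^-3 μA = 13.5
Sum: 7.93 + 9.59 + 13.5 = 31.02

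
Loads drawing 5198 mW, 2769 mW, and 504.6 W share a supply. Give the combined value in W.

512.567 W

In W:
  5198 mW = 5198 × 10⁻³ W = 5.198
  2769 mW = 2769 × 10⁻³ W = 2.769
  504.6 W → 504.6
Sum: 5.198 + 2.769 + 504.6 = 512.567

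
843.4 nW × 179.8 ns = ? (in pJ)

843.4 × 10^-9 × 179.8 × 10^-9 = 151643.32 × 10^-18 J

0.15164332 pJ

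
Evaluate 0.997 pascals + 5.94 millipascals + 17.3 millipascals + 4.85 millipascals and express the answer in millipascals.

1025.09 millipascals

In millipascals:
  0.997 pascals = 0.997e3 millipascals = 997
  5.94 millipascals → 5.94
  17.3 millipascals → 17.3
  4.85 millipascals → 4.85
Sum: 997 + 5.94 + 17.3 + 4.85 = 1025.09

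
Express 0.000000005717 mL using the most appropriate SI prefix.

5.717 pL

= 5.717e-12 L; 1e-12 is pico.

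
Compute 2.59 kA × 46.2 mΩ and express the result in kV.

2.59 × 10³ × 46.2 × 10⁻³ = 119.658 V

0.119658 kV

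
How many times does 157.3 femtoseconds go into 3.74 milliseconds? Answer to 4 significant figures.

23780000000

(3.74 × 10⁻³) / (157.3 × 10⁻¹⁵) = 0.023776 × 10¹²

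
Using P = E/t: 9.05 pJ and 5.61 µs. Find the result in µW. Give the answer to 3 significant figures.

1.61 µW

(9.05 × 10^-12) / (5.61 × 10^-6) = 1.6132 × 10^-6 W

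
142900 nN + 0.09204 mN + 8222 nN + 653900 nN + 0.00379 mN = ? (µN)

900.852 µN

In µN:
  142900 nN = 142900e-3 µN = 142.9
  0.09204 mN = 0.09204e3 µN = 92.04
  8222 nN = 8222e-3 µN = 8.222
  653900 nN = 653900e-3 µN = 653.9
  0.00379 mN = 0.00379e3 µN = 3.79
Sum: 142.9 + 92.04 + 8.222 + 653.9 + 3.79 = 900.852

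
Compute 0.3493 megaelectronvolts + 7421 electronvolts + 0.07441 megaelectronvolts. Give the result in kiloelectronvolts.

In kiloelectronvolts:
  0.3493 megaelectronvolts = 0.3493e3 kiloelectronvolts = 349.3
  7421 electronvolts = 7421e-3 kiloelectronvolts = 7.421
  0.07441 megaelectronvolts = 0.07441e3 kiloelectronvolts = 74.41
Sum: 349.3 + 7.421 + 74.41 = 431.131

431.131 kiloelectronvolts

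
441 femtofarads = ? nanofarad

femto = 1e-15, nano = 1e-9; factor is 1e-6.
441 × 1e-6 = 0.000441

0.000441 nanofarads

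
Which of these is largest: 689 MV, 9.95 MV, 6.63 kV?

689 MV

689 MV = 689000000 V
9.95 MV = 9950000 V
6.63 kV = 6630 V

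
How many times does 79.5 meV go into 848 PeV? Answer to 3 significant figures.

10700000000000000000

(848 × 10¹⁵) / (79.5 × 10⁻³) = 10.67 × 10¹⁸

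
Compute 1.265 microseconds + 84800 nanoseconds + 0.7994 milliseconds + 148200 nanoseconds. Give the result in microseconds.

In microseconds:
  1.265 microseconds → 1.265
  84800 nanoseconds = 84800e-3 microseconds = 84.8
  0.7994 milliseconds = 0.7994e3 microseconds = 799.4
  148200 nanoseconds = 148200e-3 microseconds = 148.2
Sum: 1.265 + 84.8 + 799.4 + 148.2 = 1033.665

1033.665 microseconds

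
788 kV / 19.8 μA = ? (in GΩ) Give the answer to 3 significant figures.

(788 × 10^3) / (19.8 × 10^-6) = 39.798 × 10^9 Ω

39.8 GΩ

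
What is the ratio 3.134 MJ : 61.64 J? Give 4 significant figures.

(3.134e6) / (61.64) = 0.050844e6

50840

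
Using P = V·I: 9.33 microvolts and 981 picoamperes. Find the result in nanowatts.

0.00000915273 nanowatts

9.33e-6 × 981e-12 = 9152.73e-18 W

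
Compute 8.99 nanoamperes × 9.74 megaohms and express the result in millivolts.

87.5626 millivolts

8.99 × 10^-9 × 9.74 × 10^6 = 87.5626 × 10^-3 V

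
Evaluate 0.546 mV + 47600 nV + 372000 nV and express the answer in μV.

In μV:
  0.546 mV = 0.546 × 10³ μV = 546
  47600 nV = 47600 × 10⁻³ μV = 47.6
  372000 nV = 372000 × 10⁻³ μV = 372
Sum: 546 + 47.6 + 372 = 965.6

965.6 μV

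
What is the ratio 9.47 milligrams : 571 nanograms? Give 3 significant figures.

16600

(9.47 × 10^-3) / (571 × 10^-9) = 0.01658 × 10^6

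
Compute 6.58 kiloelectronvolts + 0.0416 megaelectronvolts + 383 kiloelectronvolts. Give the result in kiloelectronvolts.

431.18 kiloelectronvolts

In kiloelectronvolts:
  6.58 kiloelectronvolts → 6.58
  0.0416 megaelectronvolts = 0.0416e3 kiloelectronvolts = 41.6
  383 kiloelectronvolts → 383
Sum: 6.58 + 41.6 + 383 = 431.18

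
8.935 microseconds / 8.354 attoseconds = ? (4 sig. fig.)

(8.935e-6) / (8.354e-18) = 1.0695e12

1070000000000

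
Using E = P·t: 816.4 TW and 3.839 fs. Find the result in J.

816.4 × 10^12 × 3.839 × 10^-15 = 3134.1596 × 10^-3 J

3.1341596 J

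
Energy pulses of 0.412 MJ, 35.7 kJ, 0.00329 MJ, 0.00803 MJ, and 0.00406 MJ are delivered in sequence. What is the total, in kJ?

463.08 kJ

In kJ:
  0.412 MJ = 0.412e3 kJ = 412
  35.7 kJ → 35.7
  0.00329 MJ = 0.00329e3 kJ = 3.29
  0.00803 MJ = 0.00803e3 kJ = 8.03
  0.00406 MJ = 0.00406e3 kJ = 4.06
Sum: 412 + 35.7 + 3.29 + 8.03 + 4.06 = 463.08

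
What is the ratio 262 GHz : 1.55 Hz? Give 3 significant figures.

169000000000

(262 × 10⁹) / (1.55) = 169 × 10⁹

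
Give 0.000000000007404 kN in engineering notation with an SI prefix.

= 7.404 × 10^-9 N; 10^-9 is nano.

7.404 nN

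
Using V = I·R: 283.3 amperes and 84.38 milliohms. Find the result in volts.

283.3 × 84.38 × 10^-3 = 23904.854 × 10^-3 V

23.904854 volts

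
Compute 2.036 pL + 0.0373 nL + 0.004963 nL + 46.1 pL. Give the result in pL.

In pL:
  2.036 pL → 2.036
  0.0373 nL = 0.0373 × 10³ pL = 37.3
  0.004963 nL = 0.004963 × 10³ pL = 4.963
  46.1 pL → 46.1
Sum: 2.036 + 37.3 + 4.963 + 46.1 = 90.399

90.399 pL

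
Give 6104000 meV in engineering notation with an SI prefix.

= 6.104e3 eV; 1e3 is kilo.

6.104 keV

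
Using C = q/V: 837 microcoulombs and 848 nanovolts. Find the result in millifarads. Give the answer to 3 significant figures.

987000 millifarads

(837e-6) / (848e-9) = 0.98703e3 F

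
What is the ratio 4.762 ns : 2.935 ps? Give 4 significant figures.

(4.762 × 10^-9) / (2.935 × 10^-12) = 1.6225 × 10^3

1622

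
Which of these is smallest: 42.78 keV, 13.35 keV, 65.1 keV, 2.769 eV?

42.78 keV = 42780 eV
13.35 keV = 13350 eV
65.1 keV = 65100 eV
2.769 eV = 2.769 eV

2.769 eV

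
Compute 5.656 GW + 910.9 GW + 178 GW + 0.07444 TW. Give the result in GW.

In GW:
  5.656 GW → 5.656
  910.9 GW → 910.9
  178 GW → 178
  0.07444 TW = 0.07444e3 GW = 74.44
Sum: 5.656 + 910.9 + 178 + 74.44 = 1168.996

1168.996 GW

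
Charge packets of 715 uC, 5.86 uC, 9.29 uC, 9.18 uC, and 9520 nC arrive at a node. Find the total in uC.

748.85 uC

In uC:
  715 uC → 715
  5.86 uC → 5.86
  9.29 uC → 9.29
  9.18 uC → 9.18
  9520 nC = 9520e-3 uC = 9.52
Sum: 715 + 5.86 + 9.29 + 9.18 + 9.52 = 748.85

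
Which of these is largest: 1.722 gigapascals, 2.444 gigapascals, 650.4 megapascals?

2.444 gigapascals

1.722 gigapascals = 1722000000 pascals
2.444 gigapascals = 2444000000 pascals
650.4 megapascals = 650400000 pascals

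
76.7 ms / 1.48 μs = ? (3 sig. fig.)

(76.7e-3) / (1.48e-6) = 51.82e3

51800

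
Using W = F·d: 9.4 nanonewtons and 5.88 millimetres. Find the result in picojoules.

9.4 × 10^-9 × 5.88 × 10^-3 = 55.272 × 10^-12 J

55.272 picojoules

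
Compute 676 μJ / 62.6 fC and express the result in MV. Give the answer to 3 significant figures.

(676e-6) / (62.6e-15) = 10.799e9 V

10800 MV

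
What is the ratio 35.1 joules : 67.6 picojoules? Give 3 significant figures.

519000000000

(35.1) / (67.6 × 10^-12) = 0.5192 × 10^12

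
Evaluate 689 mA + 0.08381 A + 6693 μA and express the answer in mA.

779.503 mA

In mA:
  689 mA → 689
  0.08381 A = 0.08381 × 10^3 mA = 83.81
  6693 μA = 6693 × 10^-3 mA = 6.693
Sum: 689 + 83.81 + 6.693 = 779.503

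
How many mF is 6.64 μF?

micro = 1e-6, milli = 1e-3; factor is 1e-3.
6.64 × 1e-3 = 0.00664

0.00664 mF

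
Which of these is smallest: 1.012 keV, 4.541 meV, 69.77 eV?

1.012 keV = 1012 eV
4.541 meV = 0.004541 eV
69.77 eV = 69.77 eV

4.541 meV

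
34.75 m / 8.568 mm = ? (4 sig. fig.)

(34.75) / (8.568e-3) = 4.0558e3

4056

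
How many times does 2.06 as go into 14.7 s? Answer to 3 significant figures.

7140000000000000000

(14.7) / (2.06e-18) = 7.136e18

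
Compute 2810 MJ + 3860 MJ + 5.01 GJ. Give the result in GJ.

In GJ:
  2810 MJ = 2810 × 10^-3 GJ = 2.81
  3860 MJ = 3860 × 10^-3 GJ = 3.86
  5.01 GJ → 5.01
Sum: 2.81 + 3.86 + 5.01 = 11.68

11.68 GJ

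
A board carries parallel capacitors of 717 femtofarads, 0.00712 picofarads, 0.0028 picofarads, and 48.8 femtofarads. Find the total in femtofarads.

775.72 femtofarads

In femtofarads:
  717 femtofarads → 717
  0.00712 picofarads = 0.00712 × 10³ femtofarads = 7.12
  0.0028 picofarads = 0.0028 × 10³ femtofarads = 2.8
  48.8 femtofarads → 48.8
Sum: 717 + 7.12 + 2.8 + 48.8 = 775.72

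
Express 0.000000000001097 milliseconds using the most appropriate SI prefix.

= 1.097 × 10⁻¹⁵ seconds; 10⁻¹⁵ is femto.

1.097 femtoseconds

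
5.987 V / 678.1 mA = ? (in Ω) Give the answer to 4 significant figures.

(5.987) / (678.1e-3) = 0.00882908e3 Ω

8.829 Ω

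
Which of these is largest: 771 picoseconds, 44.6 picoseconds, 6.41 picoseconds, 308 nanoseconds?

308 nanoseconds

771 picoseconds = 0.000000000771 seconds
44.6 picoseconds = 0.0000000000446 seconds
6.41 picoseconds = 0.00000000000641 seconds
308 nanoseconds = 0.000000308 seconds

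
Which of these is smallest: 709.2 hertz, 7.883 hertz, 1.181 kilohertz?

7.883 hertz

709.2 hertz = 709.2 hertz
7.883 hertz = 7.883 hertz
1.181 kilohertz = 1181 hertz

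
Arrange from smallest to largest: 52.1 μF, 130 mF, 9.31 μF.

52.1 μF = 0.0000521 F
130 mF = 0.13 F
9.31 μF = 0.00000931 F

9.31 μF < 52.1 μF < 130 mF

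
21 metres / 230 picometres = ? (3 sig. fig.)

91300000000

(21) / (230 × 10^-12) = 0.0913 × 10^12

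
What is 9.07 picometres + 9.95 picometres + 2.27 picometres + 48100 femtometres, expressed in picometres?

69.39 picometres

In picometres:
  9.07 picometres → 9.07
  9.95 picometres → 9.95
  2.27 picometres → 2.27
  48100 femtometres = 48100 × 10⁻³ picometres = 48.1
Sum: 9.07 + 9.95 + 2.27 + 48.1 = 69.39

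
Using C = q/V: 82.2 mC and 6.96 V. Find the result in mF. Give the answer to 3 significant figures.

(82.2 × 10⁻³) / (6.96) = 11.81 × 10⁻³ F

11.8 mF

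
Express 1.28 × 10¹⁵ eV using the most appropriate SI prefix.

1.28 PeV

= 1.28 × 10¹⁵ eV; 10¹⁵ is peta.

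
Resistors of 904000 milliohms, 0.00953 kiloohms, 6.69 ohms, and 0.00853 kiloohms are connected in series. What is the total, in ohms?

928.75 ohms

In ohms:
  904000 milliohms = 904000 × 10^-3 ohms = 904
  0.00953 kiloohms = 0.00953 × 10^3 ohms = 9.53
  6.69 ohms → 6.69
  0.00853 kiloohms = 0.00853 × 10^3 ohms = 8.53
Sum: 904 + 9.53 + 6.69 + 8.53 = 928.75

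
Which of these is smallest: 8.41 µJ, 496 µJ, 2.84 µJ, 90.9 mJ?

2.84 µJ

8.41 µJ = 0.00000841 J
496 µJ = 0.000496 J
2.84 µJ = 0.00000284 J
90.9 mJ = 0.0909 J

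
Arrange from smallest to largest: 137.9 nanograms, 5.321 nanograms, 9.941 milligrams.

5.321 nanograms < 137.9 nanograms < 9.941 milligrams

137.9 nanograms = 0.0000001379 grams
5.321 nanograms = 0.000000005321 grams
9.941 milligrams = 0.009941 grams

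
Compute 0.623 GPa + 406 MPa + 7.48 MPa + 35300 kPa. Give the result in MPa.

1071.78 MPa

In MPa:
  0.623 GPa = 0.623 × 10³ MPa = 623
  406 MPa → 406
  7.48 MPa → 7.48
  35300 kPa = 35300 × 10⁻³ MPa = 35.3
Sum: 623 + 406 + 7.48 + 35.3 = 1071.78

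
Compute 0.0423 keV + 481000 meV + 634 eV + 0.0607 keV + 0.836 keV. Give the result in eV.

In eV:
  0.0423 keV = 0.0423e3 eV = 42.3
  481000 meV = 481000e-3 eV = 481
  634 eV → 634
  0.0607 keV = 0.0607e3 eV = 60.7
  0.836 keV = 0.836e3 eV = 836
Sum: 42.3 + 481 + 634 + 60.7 + 836 = 2054

2054 eV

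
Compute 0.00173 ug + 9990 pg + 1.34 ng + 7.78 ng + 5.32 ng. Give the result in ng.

26.16 ng

In ng:
  0.00173 ug = 0.00173 × 10^3 ng = 1.73
  9990 pg = 9990 × 10^-3 ng = 9.99
  1.34 ng → 1.34
  7.78 ng → 7.78
  5.32 ng → 5.32
Sum: 1.73 + 9.99 + 1.34 + 7.78 + 5.32 = 26.16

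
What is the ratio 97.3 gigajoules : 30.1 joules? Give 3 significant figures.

3230000000

(97.3 × 10⁹) / (30.1) = 3.233 × 10⁹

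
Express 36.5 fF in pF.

0.0365 pF

femto = 10^-15, pico = 10^-12; factor is 10^-3.
36.5 × 10^-3 = 0.0365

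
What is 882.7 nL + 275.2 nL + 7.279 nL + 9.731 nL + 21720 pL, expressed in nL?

In nL:
  882.7 nL → 882.7
  275.2 nL → 275.2
  7.279 nL → 7.279
  9.731 nL → 9.731
  21720 pL = 21720 × 10^-3 nL = 21.72
Sum: 882.7 + 275.2 + 7.279 + 9.731 + 21.72 = 1196.63

1196.63 nL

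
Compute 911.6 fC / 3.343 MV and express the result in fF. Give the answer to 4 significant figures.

(911.6 × 10⁻¹⁵) / (3.343 × 10⁶) = 272.689 × 10⁻²¹ F

0.0002727 fF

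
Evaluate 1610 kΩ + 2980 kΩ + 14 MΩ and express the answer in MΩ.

In MΩ:
  1610 kΩ = 1610e-3 MΩ = 1.61
  2980 kΩ = 2980e-3 MΩ = 2.98
  14 MΩ → 14
Sum: 1.61 + 2.98 + 14 = 18.59

18.59 MΩ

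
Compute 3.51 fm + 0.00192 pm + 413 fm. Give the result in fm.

In fm:
  3.51 fm → 3.51
  0.00192 pm = 0.00192 × 10^3 fm = 1.92
  413 fm → 413
Sum: 3.51 + 1.92 + 413 = 418.43

418.43 fm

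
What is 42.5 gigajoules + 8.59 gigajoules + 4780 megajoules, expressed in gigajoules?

55.87 gigajoules

In gigajoules:
  42.5 gigajoules → 42.5
  8.59 gigajoules → 8.59
  4780 megajoules = 4780 × 10^-3 gigajoules = 4.78
Sum: 42.5 + 8.59 + 4.78 = 55.87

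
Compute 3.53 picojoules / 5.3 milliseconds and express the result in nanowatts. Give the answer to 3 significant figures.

0.666 nanowatts

(3.53 × 10^-12) / (5.3 × 10^-3) = 0.66604 × 10^-9 W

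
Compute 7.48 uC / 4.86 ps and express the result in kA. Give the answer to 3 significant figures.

1540 kA

(7.48 × 10⁻⁶) / (4.86 × 10⁻¹²) = 1.5391 × 10⁶ A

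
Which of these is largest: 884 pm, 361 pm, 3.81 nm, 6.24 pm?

884 pm = 0.000000000884 m
361 pm = 0.000000000361 m
3.81 nm = 0.00000000381 m
6.24 pm = 0.00000000000624 m

3.81 nm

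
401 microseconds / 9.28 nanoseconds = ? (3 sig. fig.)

(401 × 10^-6) / (9.28 × 10^-9) = 43.21 × 10^3

43200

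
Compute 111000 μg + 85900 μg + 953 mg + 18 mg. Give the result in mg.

1167.9 mg

In mg:
  111000 μg = 111000 × 10^-3 mg = 111
  85900 μg = 85900 × 10^-3 mg = 85.9
  953 mg → 953
  18 mg → 18
Sum: 111 + 85.9 + 953 + 18 = 1167.9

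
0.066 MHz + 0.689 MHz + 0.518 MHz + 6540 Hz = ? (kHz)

1279.54 kHz

In kHz:
  0.066 MHz = 0.066 × 10³ kHz = 66
  0.689 MHz = 0.689 × 10³ kHz = 689
  0.518 MHz = 0.518 × 10³ kHz = 518
  6540 Hz = 6540 × 10⁻³ kHz = 6.54
Sum: 66 + 689 + 518 + 6.54 = 1279.54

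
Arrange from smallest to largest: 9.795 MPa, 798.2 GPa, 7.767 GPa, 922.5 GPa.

9.795 MPa < 7.767 GPa < 798.2 GPa < 922.5 GPa

9.795 MPa = 9795000 Pa
798.2 GPa = 798200000000 Pa
7.767 GPa = 7767000000 Pa
922.5 GPa = 922500000000 Pa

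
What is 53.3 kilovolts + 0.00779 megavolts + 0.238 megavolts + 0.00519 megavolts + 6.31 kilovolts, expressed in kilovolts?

310.59 kilovolts

In kilovolts:
  53.3 kilovolts → 53.3
  0.00779 megavolts = 0.00779 × 10³ kilovolts = 7.79
  0.238 megavolts = 0.238 × 10³ kilovolts = 238
  0.00519 megavolts = 0.00519 × 10³ kilovolts = 5.19
  6.31 kilovolts → 6.31
Sum: 53.3 + 7.79 + 238 + 5.19 + 6.31 = 310.59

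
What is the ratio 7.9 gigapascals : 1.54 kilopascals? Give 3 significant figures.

5130000

(7.9e9) / (1.54e3) = 5.13e6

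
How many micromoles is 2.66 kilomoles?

2660000000 micromoles

kilo = 1e3, micro = 1e-6; factor is 1e9.
2.66 × 1e9 = 2660000000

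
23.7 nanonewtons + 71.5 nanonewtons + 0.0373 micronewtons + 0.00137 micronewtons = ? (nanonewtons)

In nanonewtons:
  23.7 nanonewtons → 23.7
  71.5 nanonewtons → 71.5
  0.0373 micronewtons = 0.0373 × 10³ nanonewtons = 37.3
  0.00137 micronewtons = 0.00137 × 10³ nanonewtons = 1.37
Sum: 23.7 + 71.5 + 37.3 + 1.37 = 133.87

133.87 nanonewtons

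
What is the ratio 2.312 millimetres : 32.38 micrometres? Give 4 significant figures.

71.40

(2.312 × 10⁻³) / (32.38 × 10⁻⁶) = 0.071402 × 10³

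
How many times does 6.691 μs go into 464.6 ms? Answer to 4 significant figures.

69440

(464.6e-3) / (6.691e-6) = 69.437e3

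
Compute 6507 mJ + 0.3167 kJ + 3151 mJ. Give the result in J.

326.358 J

In J:
  6507 mJ = 6507e-3 J = 6.507
  0.3167 kJ = 0.3167e3 J = 316.7
  3151 mJ = 3151e-3 J = 3.151
Sum: 6.507 + 316.7 + 3.151 = 326.358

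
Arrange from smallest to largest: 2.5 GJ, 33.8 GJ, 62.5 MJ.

62.5 MJ < 2.5 GJ < 33.8 GJ

2.5 GJ = 2500000000 J
33.8 GJ = 33800000000 J
62.5 MJ = 62500000 J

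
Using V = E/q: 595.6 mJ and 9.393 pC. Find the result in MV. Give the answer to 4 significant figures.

(595.6 × 10⁻³) / (9.393 × 10⁻¹²) = 63.4089 × 10⁹ V

63410 MV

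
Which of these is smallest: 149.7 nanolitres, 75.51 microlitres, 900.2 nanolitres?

149.7 nanolitres

149.7 nanolitres = 0.0000001497 litres
75.51 microlitres = 0.00007551 litres
900.2 nanolitres = 0.0000009002 litres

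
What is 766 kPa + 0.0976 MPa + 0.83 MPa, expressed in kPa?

In kPa:
  766 kPa → 766
  0.0976 MPa = 0.0976e3 kPa = 97.6
  0.83 MPa = 0.83e3 kPa = 830
Sum: 766 + 97.6 + 830 = 1693.6

1693.6 kPa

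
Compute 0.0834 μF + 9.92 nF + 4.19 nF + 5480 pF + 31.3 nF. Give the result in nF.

In nF:
  0.0834 μF = 0.0834 × 10^3 nF = 83.4
  9.92 nF → 9.92
  4.19 nF → 4.19
  5480 pF = 5480 × 10^-3 nF = 5.48
  31.3 nF → 31.3
Sum: 83.4 + 9.92 + 4.19 + 5.48 + 31.3 = 134.29

134.29 nF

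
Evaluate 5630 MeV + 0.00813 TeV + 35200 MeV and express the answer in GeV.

48.96 GeV

In GeV:
  5630 MeV = 5630e-3 GeV = 5.63
  0.00813 TeV = 0.00813e3 GeV = 8.13
  35200 MeV = 35200e-3 GeV = 35.2
Sum: 5.63 + 8.13 + 35.2 = 48.96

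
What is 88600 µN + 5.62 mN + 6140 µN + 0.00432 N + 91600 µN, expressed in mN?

In mN:
  88600 µN = 88600 × 10⁻³ mN = 88.6
  5.62 mN → 5.62
  6140 µN = 6140 × 10⁻³ mN = 6.14
  0.00432 N = 0.00432 × 10³ mN = 4.32
  91600 µN = 91600 × 10⁻³ mN = 91.6
Sum: 88.6 + 5.62 + 6.14 + 4.32 + 91.6 = 196.28

196.28 mN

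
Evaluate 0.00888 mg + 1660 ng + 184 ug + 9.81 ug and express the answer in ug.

In ug:
  0.00888 mg = 0.00888 × 10^3 ug = 8.88
  1660 ng = 1660 × 10^-3 ug = 1.66
  184 ug → 184
  9.81 ug → 9.81
Sum: 8.88 + 1.66 + 184 + 9.81 = 204.35

204.35 ug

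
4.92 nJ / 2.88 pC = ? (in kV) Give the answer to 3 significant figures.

(4.92 × 10⁻⁹) / (2.88 × 10⁻¹²) = 1.7083 × 10³ V

1.71 kV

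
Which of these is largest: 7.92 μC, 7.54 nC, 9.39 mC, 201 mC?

201 mC

7.92 μC = 0.00000792 C
7.54 nC = 0.00000000754 C
9.39 mC = 0.00939 C
201 mC = 0.201 C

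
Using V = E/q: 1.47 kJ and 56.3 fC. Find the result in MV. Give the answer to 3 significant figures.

26100000000 MV

(1.47 × 10³) / (56.3 × 10⁻¹⁵) = 0.02611 × 10¹⁸ V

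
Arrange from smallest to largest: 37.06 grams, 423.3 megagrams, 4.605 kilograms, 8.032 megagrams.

37.06 grams < 4.605 kilograms < 8.032 megagrams < 423.3 megagrams

37.06 grams = 37.06 grams
423.3 megagrams = 423300000 grams
4.605 kilograms = 4605 grams
8.032 megagrams = 8032000 grams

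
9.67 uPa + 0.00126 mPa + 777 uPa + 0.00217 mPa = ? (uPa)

790.1 uPa

In uPa:
  9.67 uPa → 9.67
  0.00126 mPa = 0.00126e3 uPa = 1.26
  777 uPa → 777
  0.00217 mPa = 0.00217e3 uPa = 2.17
Sum: 9.67 + 1.26 + 777 + 2.17 = 790.1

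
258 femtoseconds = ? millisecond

0.000000000258 milliseconds

femto = 1e-15, milli = 1e-3; factor is 1e-12.
258 × 1e-12 = 0.000000000258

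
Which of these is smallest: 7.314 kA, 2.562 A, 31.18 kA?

2.562 A

7.314 kA = 7314 A
2.562 A = 2.562 A
31.18 kA = 31180 A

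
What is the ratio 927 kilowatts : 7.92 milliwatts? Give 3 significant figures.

(927 × 10³) / (7.92 × 10⁻³) = 117 × 10⁶

117000000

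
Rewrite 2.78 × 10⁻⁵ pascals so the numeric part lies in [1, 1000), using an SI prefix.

27.8 micropascals

= 27.8 × 10⁻⁶ pascals; 10⁻⁶ is micro.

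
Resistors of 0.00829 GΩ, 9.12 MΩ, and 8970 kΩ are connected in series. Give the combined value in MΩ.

In MΩ:
  0.00829 GΩ = 0.00829e3 MΩ = 8.29
  9.12 MΩ → 9.12
  8970 kΩ = 8970e-3 MΩ = 8.97
Sum: 8.29 + 9.12 + 8.97 = 26.38

26.38 MΩ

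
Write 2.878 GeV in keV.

giga = 10⁹, kilo = 10³; factor is 10⁶.
2.878 × 10⁶ = 2878000

2878000 keV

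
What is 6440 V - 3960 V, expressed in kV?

2.48 kV

In kV:
  6440 V = 6440 × 10^-3 kV = 6.44
  3960 V = 3960 × 10^-3 kV = 3.96
Difference: 6.44 - 3.96 = 2.48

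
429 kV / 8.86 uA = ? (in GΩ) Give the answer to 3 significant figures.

(429 × 10^3) / (8.86 × 10^-6) = 48.42 × 10^9 Ω

48.4 GΩ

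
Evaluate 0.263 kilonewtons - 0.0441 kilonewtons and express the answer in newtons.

In newtons:
  0.263 kilonewtons = 0.263 × 10^3 newtons = 263
  0.0441 kilonewtons = 0.0441 × 10^3 newtons = 44.1
Difference: 263 - 44.1 = 218.9

218.9 newtons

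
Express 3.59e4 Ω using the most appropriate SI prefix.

= 35.9e3 Ω; 1e3 is kilo.

35.9 kΩ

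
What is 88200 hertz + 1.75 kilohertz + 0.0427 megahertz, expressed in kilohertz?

In kilohertz:
  88200 hertz = 88200 × 10⁻³ kilohertz = 88.2
  1.75 kilohertz → 1.75
  0.0427 megahertz = 0.0427 × 10³ kilohertz = 42.7
Sum: 88.2 + 1.75 + 42.7 = 132.65

132.65 kilohertz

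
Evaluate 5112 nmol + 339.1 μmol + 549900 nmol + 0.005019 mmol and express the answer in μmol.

899.131 μmol

In μmol:
  5112 nmol = 5112e-3 μmol = 5.112
  339.1 μmol → 339.1
  549900 nmol = 549900e-3 μmol = 549.9
  0.005019 mmol = 0.005019e3 μmol = 5.019
Sum: 5.112 + 339.1 + 549.9 + 5.019 = 899.131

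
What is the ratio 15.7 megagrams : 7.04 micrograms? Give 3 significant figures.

(15.7 × 10^6) / (7.04 × 10^-6) = 2.23 × 10^12

2230000000000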